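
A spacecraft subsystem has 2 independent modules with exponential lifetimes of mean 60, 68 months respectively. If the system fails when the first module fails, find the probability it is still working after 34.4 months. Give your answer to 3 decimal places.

0.340

The first failure time is exponential with rate Σλ_i = 1/60 + 1/68 = 0.0313725 per month.
P(min > 34.4) = e^(−0.0313725·34.4) = e^(−1.0792) ≈ 0.340.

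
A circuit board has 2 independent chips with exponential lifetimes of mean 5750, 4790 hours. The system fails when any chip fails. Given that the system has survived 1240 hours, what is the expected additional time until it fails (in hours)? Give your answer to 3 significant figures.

First-failure rate Σλ = 1/5750 + 1/4790 = 0.000382681.
By memorylessness the expected residual is 1/Σλ = 2613.14 hours, regardless of the 1240 already elapsed.

2610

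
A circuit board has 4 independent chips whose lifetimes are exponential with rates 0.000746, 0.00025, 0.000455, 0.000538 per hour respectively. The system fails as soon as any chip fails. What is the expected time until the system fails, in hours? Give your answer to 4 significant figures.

502.8

The time to first failure is exponential with rate Σλ = 0.000746 + 0.00025 + 0.000455 + 0.000538 = 0.001989.
E[min] = 1/Σλ = 1/0.001989 = 502.765 hours.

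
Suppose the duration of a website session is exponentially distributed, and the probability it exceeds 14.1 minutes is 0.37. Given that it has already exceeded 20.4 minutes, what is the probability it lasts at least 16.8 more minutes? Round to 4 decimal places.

From e^(−λ·14.1) = 0.37, λ = −ln(0.37)/14.1 = 0.0705143.
Memoryless: P(X > 20.4+16.8 | X > 20.4) = P(X > 16.8) = e^(−0.0705143·16.8) ≈ 0.3059.

0.3059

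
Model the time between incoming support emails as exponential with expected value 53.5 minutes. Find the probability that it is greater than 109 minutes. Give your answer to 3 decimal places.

The rate is λ = 1/53.5 = 0.0186916 per minute.
P(X > 109) = e^(−λ·109) = e^(−2.0374) ≈ 0.130.

0.130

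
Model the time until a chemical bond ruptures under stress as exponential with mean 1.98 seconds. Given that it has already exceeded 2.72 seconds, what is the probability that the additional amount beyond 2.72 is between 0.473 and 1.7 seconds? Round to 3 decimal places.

0.364

The rate is λ = 1/1.98 = 0.505051 per second.
Memoryless: the residual past 2.72 is again Exp(λ).
P(0.473 < residual < 1.7) = e^(−λ·0.473) − e^(−λ·1.7) = 0.78750 − 0.42376 ≈ 0.364.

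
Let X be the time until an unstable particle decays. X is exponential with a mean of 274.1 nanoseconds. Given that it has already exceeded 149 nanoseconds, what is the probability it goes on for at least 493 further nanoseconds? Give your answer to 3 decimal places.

0.166

The rate is λ = 1/274.1 = 0.0036483 per nanosecond.
By the memoryless property, P(X > 149+493 | X > 149) = P(X > 493).
P(X > 493) = e^(−1.7986) ≈ 0.166.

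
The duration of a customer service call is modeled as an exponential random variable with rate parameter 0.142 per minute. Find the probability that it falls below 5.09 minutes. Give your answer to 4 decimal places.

0.5146

P(X ≤ 5.09) = 1 − e^(−λ·5.09) = 1 − e^(−0.72278) ≈ 0.5146.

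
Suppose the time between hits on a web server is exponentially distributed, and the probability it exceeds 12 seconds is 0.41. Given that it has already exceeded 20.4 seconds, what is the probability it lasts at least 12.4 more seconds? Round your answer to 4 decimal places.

0.3980

From e^(−λ·12) = 0.41, λ = −ln(0.41)/12 = 0.0742998.
Memoryless: P(X > 20.4+12.4 | X > 20.4) = P(X > 12.4) = e^(−0.0742998·12.4) ≈ 0.3980.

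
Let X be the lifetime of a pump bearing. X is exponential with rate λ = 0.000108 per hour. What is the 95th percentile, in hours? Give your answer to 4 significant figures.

Set 1 − e^(−λt) = 0.95, so t = −ln(0.05)/λ = 2.9957/0.000108 ≈ 27738.3 hours.

27740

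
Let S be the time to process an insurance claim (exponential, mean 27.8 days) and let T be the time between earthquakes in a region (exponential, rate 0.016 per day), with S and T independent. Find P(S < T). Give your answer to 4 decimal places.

λ_1 = 1/27.8 = 0.0359712, λ_2 = 0.016.
For independent exponentials, P(S < T) = λ_1/(λ_1+λ_2) = 0.0359712/0.0519712 ≈ 0.6921.

0.6921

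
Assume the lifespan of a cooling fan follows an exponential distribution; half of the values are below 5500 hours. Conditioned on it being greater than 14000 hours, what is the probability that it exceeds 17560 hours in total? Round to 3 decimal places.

0.638

For an exponential, median = ln(2)/λ, so λ = ln 2 / 5500 = 0.000126027 per hour.
P(X > s+t | X > s) = e^(−λ(s+t))/e^(−λs) = e^(−λt), independent of s = 14000.
P(X > 3560) = e^(−0.44866) ≈ 0.638.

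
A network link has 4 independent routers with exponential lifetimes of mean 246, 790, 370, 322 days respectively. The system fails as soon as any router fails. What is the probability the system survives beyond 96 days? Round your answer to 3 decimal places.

The first failure time is exponential with rate Σλ_i = 1/246 + 1/790 + 1/370 + 1/322 = 0.0111392 per day.
P(min > 96) = e^(−0.0111392·96) = e^(−1.0694) ≈ 0.343.

0.343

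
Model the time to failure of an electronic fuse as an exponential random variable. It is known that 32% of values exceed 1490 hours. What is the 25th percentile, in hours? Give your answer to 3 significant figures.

e^(−λ·1490) = 0.32 ⇒ λ = −ln(0.32)/1490 = 0.000764721.
25th percentile: 1 − e^(−λt) = 0.25, t = −ln(0.75)/λ = 376.192 hours.

376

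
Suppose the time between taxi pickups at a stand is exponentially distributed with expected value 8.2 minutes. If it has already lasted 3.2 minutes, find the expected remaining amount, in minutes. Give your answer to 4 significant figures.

8.200

The rate is λ = 1/8.2 = 0.121951 per minute.
By memorylessness, the remaining amount past any threshold is again Exp(λ) with mean 1/λ = 8.2 minutes.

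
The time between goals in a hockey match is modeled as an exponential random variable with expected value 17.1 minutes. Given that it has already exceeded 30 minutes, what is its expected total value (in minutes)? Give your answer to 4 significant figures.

47.10

The rate is λ = 1/17.1 = 0.0584795 per minute.
By memorylessness, E[X | X > 30] = 30 + 1/λ = 30 + 17.1 = 47.1 minutes.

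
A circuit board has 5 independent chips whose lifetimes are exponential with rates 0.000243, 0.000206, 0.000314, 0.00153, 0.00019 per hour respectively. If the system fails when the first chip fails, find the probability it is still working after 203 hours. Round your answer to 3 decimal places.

0.604

The time to first failure is exponential with rate Σλ = 0.000243 + 0.000206 + 0.000314 + 0.00153 + 0.00019 = 0.002483.
P(min > 203) = e^(−0.002483·203) = e^(−0.50405) ≈ 0.604.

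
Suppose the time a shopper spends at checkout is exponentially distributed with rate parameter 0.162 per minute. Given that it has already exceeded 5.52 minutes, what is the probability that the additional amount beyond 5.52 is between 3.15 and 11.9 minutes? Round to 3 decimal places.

0.455

Memoryless: the residual past 5.52 is again Exp(λ).
P(3.15 < residual < 11.9) = e^(−λ·3.15) − e^(−λ·11.9) = 0.60032 − 0.14547 ≈ 0.455.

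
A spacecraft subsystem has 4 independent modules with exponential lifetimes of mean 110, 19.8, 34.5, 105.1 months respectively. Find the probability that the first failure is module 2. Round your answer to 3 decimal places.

Rates: λ_i = 1/mean_i → 0.00909091, 0.0505051, 0.0289855, 0.00951475; Σλ = 0.0980962.
P(module 2 first) = λ_2/Σλ = 0.0505051/0.0980962 ≈ 0.515.

0.515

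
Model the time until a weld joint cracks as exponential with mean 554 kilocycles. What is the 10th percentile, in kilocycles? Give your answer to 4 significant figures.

The rate is λ = 1/554 = 0.00180505 per kilocycle.
Set 1 − e^(−λt) = 0.1, so t = −ln(0.9)/λ = 0.10536/0.00180505 ≈ 58.3697 kilocycles.

58.37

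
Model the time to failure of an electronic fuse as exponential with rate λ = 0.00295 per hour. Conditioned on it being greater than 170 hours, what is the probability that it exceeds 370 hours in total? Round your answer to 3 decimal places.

0.554

P(X > s+t | X > s) = e^(−λ(s+t))/e^(−λs) = e^(−λt), independent of s = 170.
P(X > 200) = e^(−0.59) ≈ 0.554.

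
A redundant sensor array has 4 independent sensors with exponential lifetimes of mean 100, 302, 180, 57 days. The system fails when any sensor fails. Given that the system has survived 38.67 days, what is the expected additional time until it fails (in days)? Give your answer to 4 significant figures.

27.46

First-failure rate Σλ = 1/100 + 1/302 + 1/180 + 1/57 = 0.0364107.
By memorylessness the expected residual is 1/Σλ = 27.4645 days, regardless of the 38.67 already elapsed.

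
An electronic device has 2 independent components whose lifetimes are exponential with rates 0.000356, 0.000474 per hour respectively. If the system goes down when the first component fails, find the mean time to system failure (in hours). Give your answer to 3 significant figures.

The time to first failure is exponential with rate Σλ = 0.000356 + 0.000474 = 0.00083.
E[min] = 1/Σλ = 1/0.00083 = 1204.82 hours.

1200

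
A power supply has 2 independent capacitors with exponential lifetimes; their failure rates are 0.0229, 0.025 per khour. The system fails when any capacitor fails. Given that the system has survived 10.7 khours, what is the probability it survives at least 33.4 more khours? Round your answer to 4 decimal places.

Time to first failure ~ Exp(Σλ) with Σλ = 0.0479.
By memorylessness, P(T > 10.7+33.4 | T > 10.7) = P(T > 33.4) = e^(−0.0479·33.4) ≈ 0.2019.

0.2019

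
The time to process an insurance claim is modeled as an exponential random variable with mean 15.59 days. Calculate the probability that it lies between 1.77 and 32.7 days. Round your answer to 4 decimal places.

0.7699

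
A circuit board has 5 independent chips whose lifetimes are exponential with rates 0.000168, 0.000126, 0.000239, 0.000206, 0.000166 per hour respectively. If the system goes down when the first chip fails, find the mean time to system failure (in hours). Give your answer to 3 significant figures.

1100

The time to first failure is exponential with rate Σλ = 0.000168 + 0.000126 + 0.000239 + 0.000206 + 0.000166 = 0.000905.
E[min] = 1/Σλ = 1/0.000905 = 1104.97 hours.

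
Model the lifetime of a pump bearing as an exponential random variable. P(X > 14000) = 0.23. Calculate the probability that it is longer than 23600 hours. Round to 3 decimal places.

0.084

e^(−λ·14000) = 0.23 ⇒ λ = −ln(0.23)/14000 = 0.000104977.
P(X > 23600) = e^(−0.000104977·23600) = e^(−2.4775) ≈ 0.084.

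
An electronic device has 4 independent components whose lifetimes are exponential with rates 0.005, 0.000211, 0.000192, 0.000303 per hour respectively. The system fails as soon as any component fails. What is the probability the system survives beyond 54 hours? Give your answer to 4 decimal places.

The time to first failure is exponential with rate Σλ = 0.005 + 0.000211 + 0.000192 + 0.000303 = 0.005706.
P(min > 54) = e^(−0.005706·54) = e^(−0.30812) ≈ 0.7348.

0.7348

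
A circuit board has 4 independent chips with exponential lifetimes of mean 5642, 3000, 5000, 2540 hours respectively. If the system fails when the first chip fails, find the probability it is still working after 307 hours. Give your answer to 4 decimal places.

The first failure time is exponential with rate Σλ_i = 1/5642 + 1/3000 + 1/5000 + 1/2540 = 0.00110428 per hour.
P(min > 307) = e^(−0.00110428·307) = e^(−0.33901) ≈ 0.7125.

0.7125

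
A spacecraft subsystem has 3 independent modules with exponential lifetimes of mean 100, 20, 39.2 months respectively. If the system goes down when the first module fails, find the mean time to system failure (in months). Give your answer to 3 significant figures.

11.7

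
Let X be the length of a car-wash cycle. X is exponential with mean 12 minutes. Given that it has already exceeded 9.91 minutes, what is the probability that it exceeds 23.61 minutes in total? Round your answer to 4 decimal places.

The rate is λ = 1/12 = 0.0833333 per minute.
By the memoryless property, P(X > 9.91+13.7 | X > 9.91) = P(X > 13.7).
P(X > 13.7) = e^(−1.1417) ≈ 0.3193.

0.3193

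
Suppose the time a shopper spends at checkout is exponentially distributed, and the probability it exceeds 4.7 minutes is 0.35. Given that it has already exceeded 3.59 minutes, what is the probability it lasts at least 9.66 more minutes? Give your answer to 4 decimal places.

0.1156

From e^(−λ·4.7) = 0.35, λ = −ln(0.35)/4.7 = 0.223366.
Memoryless: P(X > 3.59+9.66 | X > 3.59) = P(X > 9.66) = e^(−0.223366·9.66) ≈ 0.1156.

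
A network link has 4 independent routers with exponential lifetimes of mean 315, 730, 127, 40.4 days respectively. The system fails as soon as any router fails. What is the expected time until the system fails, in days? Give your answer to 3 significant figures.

26.9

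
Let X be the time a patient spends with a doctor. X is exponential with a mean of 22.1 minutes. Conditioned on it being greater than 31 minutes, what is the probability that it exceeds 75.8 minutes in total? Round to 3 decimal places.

0.132

The rate is λ = 1/22.1 = 0.0452489 per minute.
P(X > s+t | X > s) = e^(−λ(s+t))/e^(−λs) = e^(−λt), independent of s = 31.
P(X > 44.8) = e^(−2.0271) ≈ 0.132.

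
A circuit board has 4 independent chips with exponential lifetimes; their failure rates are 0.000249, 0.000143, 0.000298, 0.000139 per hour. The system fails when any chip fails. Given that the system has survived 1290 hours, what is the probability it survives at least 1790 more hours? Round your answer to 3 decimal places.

0.227

Time to first failure ~ Exp(Σλ) with Σλ = 0.000829.
By memorylessness, P(T > 1290+1790 | T > 1290) = P(T > 1790) = e^(−0.000829·1790) ≈ 0.227.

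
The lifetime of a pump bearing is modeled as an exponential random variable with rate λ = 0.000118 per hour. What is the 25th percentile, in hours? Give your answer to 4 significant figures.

2438

Set 1 − e^(−λt) = 0.25, so t = −ln(0.75)/λ = 0.28768/0.000118 ≈ 2437.98 hours.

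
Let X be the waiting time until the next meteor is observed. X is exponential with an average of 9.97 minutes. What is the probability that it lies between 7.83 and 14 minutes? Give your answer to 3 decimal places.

0.210

The rate is λ = 1/9.97 = 0.100301 per minute.
P(7.83 < X < 14) = e^(−λ·7.83) − e^(−λ·14) = 0.45596 − 0.24556 ≈ 0.210.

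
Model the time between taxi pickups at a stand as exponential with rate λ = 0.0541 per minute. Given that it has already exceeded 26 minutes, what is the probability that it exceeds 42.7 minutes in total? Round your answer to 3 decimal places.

0.405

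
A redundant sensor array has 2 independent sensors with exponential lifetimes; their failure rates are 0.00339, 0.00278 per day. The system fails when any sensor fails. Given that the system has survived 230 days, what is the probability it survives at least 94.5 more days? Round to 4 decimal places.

Time to first failure ~ Exp(Σλ) with Σλ = 0.00617.
By memorylessness, P(T > 230+94.5 | T > 230) = P(T > 94.5) = e^(−0.00617·94.5) ≈ 0.5582.

0.5582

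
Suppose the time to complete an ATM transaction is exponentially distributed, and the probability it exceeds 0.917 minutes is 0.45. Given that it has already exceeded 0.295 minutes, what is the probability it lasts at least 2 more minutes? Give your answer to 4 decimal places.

0.1752

From e^(−λ·0.917) = 0.45, λ = −ln(0.45)/0.917 = 0.870783.
Memoryless: P(X > 0.295+2 | X > 0.295) = P(X > 2) = e^(−0.870783·2) ≈ 0.1752.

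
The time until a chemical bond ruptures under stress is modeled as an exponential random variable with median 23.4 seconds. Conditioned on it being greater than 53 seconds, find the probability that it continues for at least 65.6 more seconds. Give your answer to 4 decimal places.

0.1432

For an exponential, median = ln(2)/λ, so λ = ln 2 / 23.4 = 0.0296217 per second.
By the memoryless property, P(X > 53+65.6 | X > 53) = P(X > 65.6).
P(X > 65.6) = e^(−1.9432) ≈ 0.1432.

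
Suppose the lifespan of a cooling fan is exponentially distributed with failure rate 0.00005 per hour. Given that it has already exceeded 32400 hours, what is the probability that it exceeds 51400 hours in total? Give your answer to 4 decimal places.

P(X > s+t | X > s) = e^(−λ(s+t))/e^(−λs) = e^(−λt), independent of s = 32400.
P(X > 19000) = e^(−0.95) ≈ 0.3867.

0.3867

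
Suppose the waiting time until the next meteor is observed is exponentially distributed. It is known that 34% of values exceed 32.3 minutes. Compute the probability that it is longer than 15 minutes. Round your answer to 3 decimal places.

0.606

e^(−λ·32.3) = 0.34 ⇒ λ = −ln(0.34)/32.3 = 0.0333997.
P(X > 15) = e^(−0.0333997·15) = e^(−0.501) ≈ 0.606.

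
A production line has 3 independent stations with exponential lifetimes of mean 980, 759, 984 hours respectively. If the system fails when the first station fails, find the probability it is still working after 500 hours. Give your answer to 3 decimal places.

0.187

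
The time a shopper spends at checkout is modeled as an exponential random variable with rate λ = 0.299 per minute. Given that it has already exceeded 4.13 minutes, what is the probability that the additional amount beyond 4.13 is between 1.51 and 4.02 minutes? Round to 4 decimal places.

Memoryless: the residual past 4.13 is again Exp(λ).
P(1.51 < residual < 4.02) = e^(−λ·1.51) − e^(−λ·4.02) = 0.63668 − 0.30060 ≈ 0.3361.

0.3361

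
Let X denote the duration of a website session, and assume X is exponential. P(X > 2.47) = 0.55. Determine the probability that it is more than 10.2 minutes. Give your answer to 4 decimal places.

e^(−λ·2.47) = 0.55 ⇒ λ = −ln(0.55)/2.47 = 0.242039.
P(X > 10.2) = e^(−0.242039·10.2) = e^(−2.4688) ≈ 0.0847.

0.0847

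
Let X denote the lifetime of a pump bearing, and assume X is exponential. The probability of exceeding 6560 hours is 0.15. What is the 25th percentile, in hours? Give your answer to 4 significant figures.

e^(−λ·6560) = 0.15 ⇒ λ = −ln(0.15)/6560 = 0.000289195.
25th percentile: 1 − e^(−λt) = 0.25, t = −ln(0.75)/λ = 994.768 hours.

994.8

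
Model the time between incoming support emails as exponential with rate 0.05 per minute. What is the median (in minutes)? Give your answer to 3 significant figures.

13.9

Set 1 − e^(−λt) = 0.5, so t = −ln(0.5)/λ = 0.69315/0.05 ≈ 13.8629 minutes.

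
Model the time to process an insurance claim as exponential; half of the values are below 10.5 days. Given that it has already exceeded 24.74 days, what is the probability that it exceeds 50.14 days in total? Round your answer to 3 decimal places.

0.187

For an exponential, median = ln(2)/λ, so λ = ln 2 / 10.5 = 0.066014 per day.
The exponential is memoryless, so the remaining time is again Exp(λ): the condition X > 24.74 is irrelevant.
P(X > 25.4) = e^(−1.6768) ≈ 0.187.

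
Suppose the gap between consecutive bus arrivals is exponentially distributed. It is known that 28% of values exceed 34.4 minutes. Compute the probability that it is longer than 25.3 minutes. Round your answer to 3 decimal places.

e^(−λ·34.4) = 0.28 ⇒ λ = −ln(0.28)/34.4 = 0.0370048.
P(X > 25.3) = e^(−0.0370048·25.3) = e^(−0.93622) ≈ 0.392.

0.392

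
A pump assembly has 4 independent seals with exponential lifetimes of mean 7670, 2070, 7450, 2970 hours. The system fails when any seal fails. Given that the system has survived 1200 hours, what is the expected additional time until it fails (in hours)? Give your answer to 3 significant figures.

First-failure rate Σλ = 1/7670 + 1/2070 + 1/7450 + 1/2970 = 0.0010844.
By memorylessness the expected residual is 1/Σλ = 922.17 hours, regardless of the 1200 already elapsed.

922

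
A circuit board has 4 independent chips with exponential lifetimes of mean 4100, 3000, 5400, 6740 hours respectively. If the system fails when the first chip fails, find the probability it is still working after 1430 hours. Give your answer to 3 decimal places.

0.272

The first failure time is exponential with rate Σλ_i = 1/4100 + 1/3000 + 1/5400 + 1/6740 = 0.000910789 per hour.
P(min > 1430) = e^(−0.000910789·1430) = e^(−1.3024) ≈ 0.272.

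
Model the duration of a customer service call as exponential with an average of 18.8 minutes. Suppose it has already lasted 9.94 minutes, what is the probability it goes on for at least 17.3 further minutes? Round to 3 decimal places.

The rate is λ = 1/18.8 = 0.0531915 per minute.
P(X > s+t | X > s) = e^(−λ(s+t))/e^(−λs) = e^(−λt), independent of s = 9.94.
P(X > 17.3) = e^(−0.92021) ≈ 0.398.

0.398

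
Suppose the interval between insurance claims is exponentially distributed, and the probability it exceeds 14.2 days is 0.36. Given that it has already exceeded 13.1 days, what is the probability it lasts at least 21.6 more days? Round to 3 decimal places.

From e^(−λ·14.2) = 0.36, λ = −ln(0.36)/14.2 = 0.0719473.
Memoryless: P(X > 13.1+21.6 | X > 13.1) = P(X > 21.6) = e^(−0.0719473·21.6) ≈ 0.211.

0.211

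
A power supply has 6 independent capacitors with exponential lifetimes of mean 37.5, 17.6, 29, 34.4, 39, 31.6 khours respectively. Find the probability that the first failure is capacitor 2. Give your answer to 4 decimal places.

0.2781

Rates: λ_i = 1/mean_i → 0.0266667, 0.0568182, 0.0344828, 0.0290698, 0.025641, 0.0316456; Σλ = 0.204324.
P(capacitor 2 first) = λ_2/Σλ = 0.0568182/0.204324 ≈ 0.2781.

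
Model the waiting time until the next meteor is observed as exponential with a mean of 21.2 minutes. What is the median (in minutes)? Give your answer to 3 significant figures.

14.7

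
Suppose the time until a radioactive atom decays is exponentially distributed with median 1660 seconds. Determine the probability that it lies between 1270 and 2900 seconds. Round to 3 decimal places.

0.291

For an exponential, median = ln(2)/λ, so λ = ln 2 / 1660 = 0.000417559 per second.
P(1270 < X < 2900) = e^(−λ·1270) − e^(−λ·2900) = 0.58843 − 0.29792 ≈ 0.291.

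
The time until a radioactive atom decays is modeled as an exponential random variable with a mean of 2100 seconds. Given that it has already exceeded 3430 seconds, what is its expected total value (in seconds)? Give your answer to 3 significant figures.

The rate is λ = 1/2100 = 0.00047619 per second.
By memorylessness, E[X | X > 3430] = 3430 + 1/λ = 3430 + 2100 = 5530 seconds.

5530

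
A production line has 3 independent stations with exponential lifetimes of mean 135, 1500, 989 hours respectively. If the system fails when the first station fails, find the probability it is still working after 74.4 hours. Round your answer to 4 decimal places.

0.5087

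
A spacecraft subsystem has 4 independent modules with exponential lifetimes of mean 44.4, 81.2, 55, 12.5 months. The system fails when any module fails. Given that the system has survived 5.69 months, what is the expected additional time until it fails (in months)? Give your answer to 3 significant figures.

7.52

First-failure rate Σλ = 1/44.4 + 1/81.2 + 1/55 + 1/12.5 = 0.13302.
By memorylessness the expected residual is 1/Σλ = 7.51769 months, regardless of the 5.69 already elapsed.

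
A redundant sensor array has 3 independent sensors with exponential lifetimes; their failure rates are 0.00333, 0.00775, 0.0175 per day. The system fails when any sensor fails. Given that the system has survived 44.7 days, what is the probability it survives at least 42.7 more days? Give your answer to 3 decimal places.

Time to first failure ~ Exp(Σλ) with Σλ = 0.02858.
By memorylessness, P(T > 44.7+42.7 | T > 44.7) = P(T > 42.7) = e^(−0.02858·42.7) ≈ 0.295.

0.295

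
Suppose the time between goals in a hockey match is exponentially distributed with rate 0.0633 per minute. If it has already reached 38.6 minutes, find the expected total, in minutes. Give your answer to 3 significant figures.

54.4

By memorylessness, E[X | X > 38.6] = 38.6 + 1/λ = 38.6 + 15.7978 = 54.3978 minutes.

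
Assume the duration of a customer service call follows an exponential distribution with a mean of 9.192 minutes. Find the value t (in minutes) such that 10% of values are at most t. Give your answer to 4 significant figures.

The rate is λ = 1/9.192 = 0.10879 per minute.
Set 1 − e^(−λt) = 0.1, so t = −ln(0.9)/λ = 0.10536/0.10879 ≈ 0.968474 minutes.

0.9685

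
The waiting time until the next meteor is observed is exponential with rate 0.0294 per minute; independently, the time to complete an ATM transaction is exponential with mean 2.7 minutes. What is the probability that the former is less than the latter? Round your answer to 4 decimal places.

0.0735

λ_1 = 0.0294, λ_2 = 1/2.7 = 0.37037.
For independent exponentials, P(the former < the latter) = λ_1/(λ_1+λ_2) = 0.0294/0.39977 ≈ 0.0735.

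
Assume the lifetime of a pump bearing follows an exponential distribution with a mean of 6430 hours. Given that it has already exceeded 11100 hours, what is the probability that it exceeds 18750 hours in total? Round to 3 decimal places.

0.304

The rate is λ = 1/6430 = 0.000155521 per hour.
P(X > s+t | X > s) = e^(−λ(s+t))/e^(−λs) = e^(−λt), independent of s = 11100.
P(X > 7650) = e^(−1.1897) ≈ 0.304.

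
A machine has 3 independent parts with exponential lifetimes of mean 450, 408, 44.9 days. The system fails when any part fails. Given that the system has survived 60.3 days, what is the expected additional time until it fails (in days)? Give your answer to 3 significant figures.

First-failure rate Σλ = 1/450 + 1/408 + 1/44.9 = 0.0269449.
By memorylessness the expected residual is 1/Σλ = 37.1128 days, regardless of the 60.3 already elapsed.

37.1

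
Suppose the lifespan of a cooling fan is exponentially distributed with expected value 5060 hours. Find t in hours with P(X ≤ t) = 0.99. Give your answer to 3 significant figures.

23300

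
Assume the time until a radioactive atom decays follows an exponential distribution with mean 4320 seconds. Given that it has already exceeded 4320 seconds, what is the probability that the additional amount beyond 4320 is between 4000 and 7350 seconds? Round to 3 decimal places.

0.214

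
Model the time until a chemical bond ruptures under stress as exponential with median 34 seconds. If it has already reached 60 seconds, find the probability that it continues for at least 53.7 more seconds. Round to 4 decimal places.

For an exponential, median = ln(2)/λ, so λ = ln 2 / 34 = 0.0203867 per second.
The exponential is memoryless, so the remaining time is again Exp(λ): the condition X > 60 is irrelevant.
P(X > 53.7) = e^(−1.0948) ≈ 0.3346.

0.3346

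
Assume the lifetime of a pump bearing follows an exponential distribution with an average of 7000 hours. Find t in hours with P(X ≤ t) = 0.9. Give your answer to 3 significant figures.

16100

The rate is λ = 1/7000 = 0.000142857 per hour.
Set 1 − e^(−λt) = 0.9, so t = −ln(0.1)/λ = 2.3026/0.000142857 ≈ 16118.1 hours.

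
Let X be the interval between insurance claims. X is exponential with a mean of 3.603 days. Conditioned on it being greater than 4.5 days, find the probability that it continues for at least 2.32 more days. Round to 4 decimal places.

0.5252

The rate is λ = 1/3.603 = 0.277546 per day.
P(X > s+t | X > s) = e^(−λ(s+t))/e^(−λs) = e^(−λt), independent of s = 4.5.
P(X > 2.32) = e^(−0.64391) ≈ 0.5252.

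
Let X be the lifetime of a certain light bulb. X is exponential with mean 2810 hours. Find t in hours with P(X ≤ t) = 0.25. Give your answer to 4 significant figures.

The rate is λ = 1/2810 = 0.000355872 per hour.
Set 1 − e^(−λt) = 0.25, so t = −ln(0.75)/λ = 0.28768/0.000355872 ≈ 808.387 hours.

808.4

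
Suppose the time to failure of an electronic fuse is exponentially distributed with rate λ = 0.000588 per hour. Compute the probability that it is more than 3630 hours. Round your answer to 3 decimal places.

0.118

P(X > 3630) = e^(−λ·3630) = e^(−2.1344) ≈ 0.118.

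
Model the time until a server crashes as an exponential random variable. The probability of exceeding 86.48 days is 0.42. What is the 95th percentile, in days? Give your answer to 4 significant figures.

e^(−λ·86.48) = 0.42 ⇒ λ = −ln(0.42)/86.48 = 0.0100312.
95th percentile: 1 − e^(−λt) = 0.95, t = −ln(0.05)/λ = 298.641 days.

298.6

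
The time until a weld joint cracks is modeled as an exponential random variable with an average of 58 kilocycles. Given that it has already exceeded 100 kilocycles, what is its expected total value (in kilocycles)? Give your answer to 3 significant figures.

158

The rate is λ = 1/58 = 0.0172414 per kilocycle.
By memorylessness, E[X | X > 100] = 100 + 1/λ = 100 + 58 = 158 kilocycles.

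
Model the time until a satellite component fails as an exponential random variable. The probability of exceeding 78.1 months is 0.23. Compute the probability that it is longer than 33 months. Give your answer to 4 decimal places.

0.5374

e^(−λ·78.1) = 0.23 ⇒ λ = −ln(0.23)/78.1 = 0.0188179.
P(X > 33) = e^(−0.0188179·33) = e^(−0.62099) ≈ 0.5374.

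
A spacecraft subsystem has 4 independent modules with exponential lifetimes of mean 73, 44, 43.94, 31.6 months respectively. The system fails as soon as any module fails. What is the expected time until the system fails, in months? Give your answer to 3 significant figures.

11.0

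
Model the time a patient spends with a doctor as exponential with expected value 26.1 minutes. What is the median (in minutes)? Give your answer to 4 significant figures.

The rate is λ = 1/26.1 = 0.0383142 per minute.
Set 1 − e^(−λt) = 0.5, so t = −ln(0.5)/λ = 0.69315/0.0383142 ≈ 18.0911 minutes.

18.09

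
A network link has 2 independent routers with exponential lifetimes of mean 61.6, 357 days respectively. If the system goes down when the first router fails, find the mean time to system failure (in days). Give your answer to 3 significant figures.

52.5

The first failure time is exponential with rate Σλ_i = 1/61.6 + 1/357 = 0.0190349 per day.
E[min] = 1/Σλ = 1/0.0190349 = 52.5351 days.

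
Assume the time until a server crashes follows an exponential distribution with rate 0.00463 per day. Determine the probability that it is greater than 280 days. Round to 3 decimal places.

P(X > 280) = e^(−λ·280) = e^(−1.2964) ≈ 0.274.

0.274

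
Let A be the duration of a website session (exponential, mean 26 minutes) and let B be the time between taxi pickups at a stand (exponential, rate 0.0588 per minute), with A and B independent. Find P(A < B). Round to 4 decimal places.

λ_1 = 1/26 = 0.0384615, λ_2 = 0.0588.
For independent exponentials, P(A < B) = λ_1/(λ_1+λ_2) = 0.0384615/0.0972615 ≈ 0.3954.

0.3954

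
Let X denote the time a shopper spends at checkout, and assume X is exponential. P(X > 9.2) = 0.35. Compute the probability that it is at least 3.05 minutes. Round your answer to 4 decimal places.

e^(−λ·9.2) = 0.35 ⇒ λ = −ln(0.35)/9.2 = 0.114111.
P(X > 3.05) = e^(−0.114111·3.05) = e^(−0.34804) ≈ 0.7061.

0.7061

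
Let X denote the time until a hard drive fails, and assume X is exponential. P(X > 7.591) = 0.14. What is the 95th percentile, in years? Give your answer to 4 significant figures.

e^(−λ·7.591) = 0.14 ⇒ λ = −ln(0.14)/7.591 = 0.259006.
95th percentile: 1 − e^(−λt) = 0.95, t = −ln(0.05)/λ = 11.5663 years.

11.57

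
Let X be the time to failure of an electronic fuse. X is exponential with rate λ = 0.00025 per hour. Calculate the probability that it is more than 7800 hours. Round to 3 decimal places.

0.142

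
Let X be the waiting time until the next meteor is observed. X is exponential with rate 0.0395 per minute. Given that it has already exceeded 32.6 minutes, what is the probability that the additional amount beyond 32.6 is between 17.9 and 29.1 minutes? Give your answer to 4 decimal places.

Memoryless: the residual past 32.6 is again Exp(λ).
P(17.9 < residual < 29.1) = e^(−λ·17.9) − e^(−λ·29.1) = 0.49310 − 0.31681 ≈ 0.1763.

0.1763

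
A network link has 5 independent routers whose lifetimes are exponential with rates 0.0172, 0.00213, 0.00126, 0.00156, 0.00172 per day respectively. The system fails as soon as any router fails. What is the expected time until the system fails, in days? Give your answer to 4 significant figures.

41.89

The time to first failure is exponential with rate Σλ = 0.0172 + 0.00213 + 0.00126 + 0.00156 + 0.00172 = 0.02387.
E[min] = 1/Σλ = 1/0.02387 = 41.8936 days.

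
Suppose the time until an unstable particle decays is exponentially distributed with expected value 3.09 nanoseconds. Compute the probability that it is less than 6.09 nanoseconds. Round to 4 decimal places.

0.8607

The rate is λ = 1/3.09 = 0.323625 per nanosecond.
P(X ≤ 6.09) = 1 − e^(−λ·6.09) = 1 − e^(−1.9709) ≈ 0.8607.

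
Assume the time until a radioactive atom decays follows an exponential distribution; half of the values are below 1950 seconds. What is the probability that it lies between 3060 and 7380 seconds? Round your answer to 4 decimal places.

0.2644

For an exponential, median = ln(2)/λ, so λ = ln 2 / 1950 = 0.00035546 per second.
P(3060 < X < 7380) = e^(−λ·3060) − e^(−λ·7380) = 0.33699 − 0.07256 ≈ 0.2644.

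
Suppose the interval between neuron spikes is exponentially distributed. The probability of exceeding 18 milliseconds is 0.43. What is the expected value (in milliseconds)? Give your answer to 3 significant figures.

e^(−λ·18) = 0.43 ⇒ λ = −ln(0.43)/18 = 0.0468872.
Mean = 1/λ = 21.3278 milliseconds.

21.3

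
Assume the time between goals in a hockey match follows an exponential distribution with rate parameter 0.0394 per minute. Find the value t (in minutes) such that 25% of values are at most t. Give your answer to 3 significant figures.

7.30

Set 1 − e^(−λt) = 0.25, so t = −ln(0.75)/λ = 0.28768/0.0394 ≈ 7.30158 minutes.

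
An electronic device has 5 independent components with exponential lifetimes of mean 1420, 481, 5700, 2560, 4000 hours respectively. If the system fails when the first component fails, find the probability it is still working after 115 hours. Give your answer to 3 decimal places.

0.661

The first failure time is exponential with rate Σλ_i = 1/1420 + 1/481 + 1/5700 + 1/2560 + 1/4000 = 0.00359929 per hour.
P(min > 115) = e^(−0.00359929·115) = e^(−0.41392) ≈ 0.661.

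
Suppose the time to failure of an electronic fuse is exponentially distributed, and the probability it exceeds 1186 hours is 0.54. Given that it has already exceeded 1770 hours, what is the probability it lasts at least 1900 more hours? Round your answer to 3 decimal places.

From e^(−λ·1186) = 0.54, λ = −ln(0.54)/1186 = 0.00051955.
Memoryless: P(X > 1770+1900 | X > 1770) = P(X > 1900) = e^(−0.00051955·1900) ≈ 0.373.

0.373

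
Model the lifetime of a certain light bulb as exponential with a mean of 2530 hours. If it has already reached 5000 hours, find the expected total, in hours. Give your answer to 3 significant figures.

7530

The rate is λ = 1/2530 = 0.000395257 per hour.
By memorylessness, E[X | X > 5000] = 5000 + 1/λ = 5000 + 2530 = 7530 hours.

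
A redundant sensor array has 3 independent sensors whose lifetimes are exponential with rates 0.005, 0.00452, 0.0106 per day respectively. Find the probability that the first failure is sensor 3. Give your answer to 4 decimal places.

0.5268

The time to first failure is exponential with rate Σλ = 0.005 + 0.00452 + 0.0106 = 0.02012.
P(sensor 3 first) = λ_3/Σλ = 0.0106/0.02012 ≈ 0.5268.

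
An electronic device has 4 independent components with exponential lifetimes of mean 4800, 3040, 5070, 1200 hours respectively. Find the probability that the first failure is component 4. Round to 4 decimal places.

Rates: λ_i = 1/mean_i → 0.000208333, 0.000328947, 0.000197239, 0.000833333; Σλ = 0.00156785.
P(component 4 first) = λ_4/Σλ = 0.000833333/0.00156785 ≈ 0.5315.

0.5315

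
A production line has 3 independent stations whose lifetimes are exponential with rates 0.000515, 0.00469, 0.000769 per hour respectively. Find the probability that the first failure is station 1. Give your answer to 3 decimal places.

0.086

The time to first failure is exponential with rate Σλ = 0.000515 + 0.00469 + 0.000769 = 0.005974.
P(station 1 first) = λ_1/Σλ = 0.000515/0.005974 ≈ 0.086.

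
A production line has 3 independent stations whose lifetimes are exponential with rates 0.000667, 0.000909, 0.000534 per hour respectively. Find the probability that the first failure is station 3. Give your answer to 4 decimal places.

The time to first failure is exponential with rate Σλ = 0.000667 + 0.000909 + 0.000534 = 0.00211.
P(station 3 first) = λ_3/Σλ = 0.000534/0.00211 ≈ 0.2531.

0.2531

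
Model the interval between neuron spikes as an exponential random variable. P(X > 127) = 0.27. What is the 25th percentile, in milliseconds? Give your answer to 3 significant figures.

27.9

e^(−λ·127) = 0.27 ⇒ λ = −ln(0.27)/127 = 0.0103097.
25th percentile: 1 − e^(−λt) = 0.25, t = −ln(0.75)/λ = 27.904 milliseconds.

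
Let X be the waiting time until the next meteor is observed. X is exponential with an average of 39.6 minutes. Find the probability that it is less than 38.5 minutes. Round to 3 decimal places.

The rate is λ = 1/39.6 = 0.0252525 per minute.
P(X ≤ 38.5) = 1 − e^(−λ·38.5) = 1 − e^(−0.97222) ≈ 0.622.

0.622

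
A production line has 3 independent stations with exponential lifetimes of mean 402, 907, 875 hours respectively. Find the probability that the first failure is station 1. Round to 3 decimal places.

Rates: λ_i = 1/mean_i → 0.00248756, 0.00110254, 0.00114286; Σλ = 0.00473296.
P(station 1 first) = λ_1/Σλ = 0.00248756/0.00473296 ≈ 0.526.

0.526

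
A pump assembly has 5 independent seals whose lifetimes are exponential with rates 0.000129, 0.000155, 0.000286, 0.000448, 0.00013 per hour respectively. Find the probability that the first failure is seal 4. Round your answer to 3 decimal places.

The time to first failure is exponential with rate Σλ = 0.000129 + 0.000155 + 0.000286 + 0.000448 + 0.00013 = 0.001148.
P(seal 4 first) = λ_4/Σλ = 0.000448/0.001148 ≈ 0.390.

0.390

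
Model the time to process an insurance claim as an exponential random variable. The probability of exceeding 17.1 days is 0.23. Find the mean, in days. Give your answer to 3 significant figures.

e^(−λ·17.1) = 0.23 ⇒ λ = −ln(0.23)/17.1 = 0.085946.
Mean = 1/λ = 11.6352 days.

11.6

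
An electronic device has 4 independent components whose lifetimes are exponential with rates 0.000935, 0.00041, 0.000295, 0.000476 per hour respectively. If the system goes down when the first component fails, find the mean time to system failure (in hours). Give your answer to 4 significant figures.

472.6

The time to first failure is exponential with rate Σλ = 0.000935 + 0.00041 + 0.000295 + 0.000476 = 0.002116.
E[min] = 1/Σλ = 1/0.002116 = 472.59 hours.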